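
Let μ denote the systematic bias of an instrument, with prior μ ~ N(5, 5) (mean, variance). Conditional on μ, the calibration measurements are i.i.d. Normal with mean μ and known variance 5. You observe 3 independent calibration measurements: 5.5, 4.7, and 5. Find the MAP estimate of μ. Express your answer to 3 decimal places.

n = 3; x̄ = (5.5 + 4.7 + 5)/3 = 15.2/3 = 76/15 ≈ 5.0667.
For a Normal prior and Normal likelihood with known variance, the posterior is Normal; its mode equals its mean, the precision-weighted average.
Prior precision 1/σ₀² = 1/5 = 0.2; data precision n/σ² = 3/5 = 0.6.
μ̂ = (0.2·5 + 0.6·(76/15)) / (0.2 + 0.6) = 4.04/0.8 = 5.050.

μ̂_MAP = 5.050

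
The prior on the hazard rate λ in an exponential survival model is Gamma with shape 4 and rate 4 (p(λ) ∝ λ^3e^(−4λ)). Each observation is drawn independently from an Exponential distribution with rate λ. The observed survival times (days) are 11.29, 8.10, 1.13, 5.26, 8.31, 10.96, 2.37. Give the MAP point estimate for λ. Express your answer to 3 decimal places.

The Exponential(rate=λ) likelihood is ∝ λ^n e^(−λΣtᵢ). Here n = 7 and Σtᵢ = 11.29 + 8.10 + 1.13 + 5.26 + 8.31 + 10.96 + 2.37 = 47.42.
Posterior ∝ λ^3e^(−4λ) · λ^7e^(−47.42λ) = λ^10e^(−51.42λ), i.e. Gamma(11, 51.42).
Mode = (a−1)/b = 10/51.42 ≈ 0.194.

λ̂_MAP = 0.194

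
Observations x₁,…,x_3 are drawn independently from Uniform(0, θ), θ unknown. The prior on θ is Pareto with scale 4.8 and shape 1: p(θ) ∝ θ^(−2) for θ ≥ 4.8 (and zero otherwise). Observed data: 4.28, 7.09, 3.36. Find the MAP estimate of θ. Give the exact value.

θ̂_MAP = 7.09

The Uniform(0, θ) likelihood is θ^(−n) for θ ≥ max(xᵢ), zero otherwise. Here max(xᵢ) = 7.09.
Posterior ∝ θ^(−2) · θ^(−3) = θ^(−5) on θ ≥ max(4.8, 7.09) = 7.09.
This density is strictly decreasing in θ, so the posterior mode lies at the lower boundary of the support.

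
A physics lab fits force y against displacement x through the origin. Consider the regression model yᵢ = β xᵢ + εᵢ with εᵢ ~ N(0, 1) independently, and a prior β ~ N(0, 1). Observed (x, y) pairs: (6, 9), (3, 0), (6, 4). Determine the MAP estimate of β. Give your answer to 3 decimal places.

log p(β | y) = −Σ(yᵢ − βxᵢ)²/(2·1) − β²/(2·1) + const.
Setting the derivative to zero: Σxᵢ(yᵢ − βxᵢ)/1 − β/1 = 0, so β = Σxᵢyᵢ / (Σxᵢ² + σ²/τ²).
Σxᵢyᵢ = 6·9 + 3·0 + 6·4 = 78; Σxᵢ² = 81; σ²/τ² = 1.
β̂_MAP = 78 / (81 + 1) = 78/82 ≈ 0.951.

β̂_MAP = 0.951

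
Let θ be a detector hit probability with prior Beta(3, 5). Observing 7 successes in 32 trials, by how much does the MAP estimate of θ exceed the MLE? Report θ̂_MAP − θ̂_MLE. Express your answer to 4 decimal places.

MAP − MLE = 0.0181

Posterior is Beta(10, 30); MAP = (10−1)/(40−2) = 9/38 ≈ 0.23684.
MLE ignores the prior: θ̂_MLE = k/n = 7/32 ≈ 0.21875.
Difference = 9/38 − 7/32 = 11/608 ≈ 0.0181.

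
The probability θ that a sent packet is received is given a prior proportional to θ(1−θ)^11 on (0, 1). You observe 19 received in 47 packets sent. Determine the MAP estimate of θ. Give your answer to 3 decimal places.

θ̂_MAP = 0.339

The prior density ∝ θ(1−θ)^11 is the kernel of Beta(2, 12).
Data: 19 successes in 47 trials. The binomial likelihood contributes θ^19(1−θ)^28, so the posterior is Beta(2+19, 12+28) = Beta(21, 40).
For Beta(a, b) with a, b > 1 the mode is (a−1)/(a+b−2) = 20/59 ≈ 0.339.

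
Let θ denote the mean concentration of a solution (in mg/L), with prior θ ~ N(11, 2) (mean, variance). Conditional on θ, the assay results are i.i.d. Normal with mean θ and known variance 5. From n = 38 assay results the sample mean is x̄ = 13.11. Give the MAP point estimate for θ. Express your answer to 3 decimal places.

n = 38, x̄ = 13.11.
For a Normal prior and Normal likelihood with known variance, the posterior is Normal; its mode equals its mean, the precision-weighted average.
Prior precision 1/σ₀² = 1/2 = 0.5; data precision n/σ² = 38/5 = 7.6.
θ̂ = (0.5·11 + 7.6·13.11) / (0.5 + 7.6) = 105.136/8.1 = 26284/2025 ≈ 12.980.

θ̂_MAP = 12.980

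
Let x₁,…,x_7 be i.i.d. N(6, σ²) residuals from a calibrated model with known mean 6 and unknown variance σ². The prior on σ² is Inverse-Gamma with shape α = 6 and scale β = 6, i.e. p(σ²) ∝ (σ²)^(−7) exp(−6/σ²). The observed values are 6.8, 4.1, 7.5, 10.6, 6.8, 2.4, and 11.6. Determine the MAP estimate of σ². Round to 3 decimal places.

σ̂²_MAP = 4.030

Sum of squared deviations about the known mean: SS = (6.8−6)² + (4.1−6)² + (7.5−6)² + (10.6−6)² + (6.8−6)² + (2.4−6)² + (11.6−6)² = 72.62.
The Normal likelihood contributes (σ²)^(−n/2) exp(−SS/(2σ²)), so the posterior is Inverse-Gamma(α + n/2, β + SS/2) = Inverse-Gamma(9.5, 42.31).
The mode of Inverse-Gamma(a, b) is b/(a+1) = 42.31/10.5 ≈ 4.030.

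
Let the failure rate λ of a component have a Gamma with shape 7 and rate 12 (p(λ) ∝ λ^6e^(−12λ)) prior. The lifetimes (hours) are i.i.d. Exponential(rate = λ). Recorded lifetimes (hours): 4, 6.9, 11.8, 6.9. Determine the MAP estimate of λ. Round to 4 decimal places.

λ̂_MAP = 0.2404

The Exponential(rate=λ) likelihood is ∝ λ^n e^(−λΣtᵢ). Here n = 4 and Σtᵢ = 4 + 6.9 + 11.8 + 6.9 = 29.6.
Posterior ∝ λ^6e^(−12λ) · λ^4e^(−29.6λ) = λ^10e^(−41.6λ), i.e. Gamma(11, 41.6).
Mode = (a−1)/b = 10/41.6 ≈ 0.2404.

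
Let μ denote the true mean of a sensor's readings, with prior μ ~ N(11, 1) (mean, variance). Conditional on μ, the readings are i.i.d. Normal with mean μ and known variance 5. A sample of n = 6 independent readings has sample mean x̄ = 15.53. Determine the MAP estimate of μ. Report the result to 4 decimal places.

μ̂_MAP = 13.4709

n = 6, x̄ = 15.53.
For a Normal prior and Normal likelihood with known variance, the posterior is Normal; its mode equals its mean, the precision-weighted average.
Prior precision 1/σ₀² = 1/1 = 1; data precision n/σ² = 6/5 = 1.2.
μ̂ = (1·11 + 1.2·15.53) / (1 + 1.2) = 29.636/2.2 = 7409/550 ≈ 13.4709.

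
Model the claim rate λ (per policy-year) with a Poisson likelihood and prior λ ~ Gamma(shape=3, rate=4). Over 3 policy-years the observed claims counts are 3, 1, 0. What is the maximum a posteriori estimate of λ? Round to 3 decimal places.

λ̂_MAP = 0.857

Σxᵢ = 3+1+0 = 4, with n = 3.
Posterior ∝ λ^2e^(−4λ) · λ^4e^(−3λ) = λ^6e^(−7λ), i.e. Gamma(shape=7, rate=7).
The mode of a Gamma(a, b) with a ≥ 1 (shape–rate) is (a−1)/b = 6/7 ≈ 0.857.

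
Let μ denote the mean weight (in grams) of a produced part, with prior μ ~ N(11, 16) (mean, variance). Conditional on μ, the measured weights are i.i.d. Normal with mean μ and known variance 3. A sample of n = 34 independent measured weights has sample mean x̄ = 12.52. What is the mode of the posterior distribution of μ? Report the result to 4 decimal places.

n = 34, x̄ = 12.52.
For a Normal prior and Normal likelihood with known variance, the posterior is Normal; its mode equals its mean, the precision-weighted average.
Prior precision 1/σ₀² = 1/16 = 0.0625; data precision n/σ² = 34/3.
μ̂ = (0.0625·11 + (34/3)·12.52) / (0.0625 + 34/3) = (171097/1200)/(547/48) = 171097/13675 ≈ 12.5117.

μ̂_MAP = 12.5117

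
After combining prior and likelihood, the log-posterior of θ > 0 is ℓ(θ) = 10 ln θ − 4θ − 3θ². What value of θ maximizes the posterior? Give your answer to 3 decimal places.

ℓ'(θ) = 10/θ − 4 − 6θ. Setting this to zero and multiplying by θ: 6θ² + 4θ − 10 = 0.
θ = (−4 + √(4² + 4·6·10)) / (2·6) = (−4 + √256) / 12 = (−4 + 16)/12 = 1.
ℓ''(θ) = −10/θ² − 6 < 0, confirming a maximum.

θ̂_MAP = 1.000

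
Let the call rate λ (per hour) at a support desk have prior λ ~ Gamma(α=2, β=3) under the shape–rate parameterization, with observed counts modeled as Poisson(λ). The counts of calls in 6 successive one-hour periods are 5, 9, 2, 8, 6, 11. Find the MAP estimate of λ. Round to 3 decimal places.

Σxᵢ = 5+9+2+8+6+11 = 41, with n = 6.
Posterior ∝ λe^(−3λ) · λ^41e^(−6λ) = λ^42e^(−9λ), i.e. Gamma(shape=43, rate=9).
The mode of a Gamma(a, b) with a ≥ 1 (shape–rate) is (a−1)/b = 42/9 ≈ 4.667.

λ̂_MAP = 4.667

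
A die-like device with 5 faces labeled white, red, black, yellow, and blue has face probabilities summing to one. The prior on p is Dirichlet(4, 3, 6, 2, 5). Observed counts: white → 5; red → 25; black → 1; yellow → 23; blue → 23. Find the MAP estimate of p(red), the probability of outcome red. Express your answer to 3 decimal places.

MAP estimate of p(red) = 0.293

The posterior is Dirichlet(αᵢ + nᵢ) = Dirichlet(9, 28, 7, 25, 28).
For a Dirichlet(a₁,…,a_K) with all aᵢ > 1, the mode has j-th component (aⱼ − 1)/(Σaᵢ − K).
Here Σaᵢ = 97 and K = 5, so p(red) = (28 − 1)/(97 − 5) = 27/92 ≈ 0.293.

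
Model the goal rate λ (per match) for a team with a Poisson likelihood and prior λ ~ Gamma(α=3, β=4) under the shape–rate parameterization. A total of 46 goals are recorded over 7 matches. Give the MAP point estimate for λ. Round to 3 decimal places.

λ̂_MAP = 4.364

Σxᵢ = 46, n = 7.
Posterior ∝ λ^2e^(−4λ) · λ^46e^(−7λ) = λ^48e^(−11λ), i.e. Gamma(shape=49, rate=11).
The mode of a Gamma(a, b) with a ≥ 1 (shape–rate) is (a−1)/b = 48/11 ≈ 4.364.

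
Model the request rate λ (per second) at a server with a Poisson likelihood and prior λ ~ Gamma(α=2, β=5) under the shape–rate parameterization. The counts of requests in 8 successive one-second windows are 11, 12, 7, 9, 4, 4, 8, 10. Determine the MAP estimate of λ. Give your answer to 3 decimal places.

λ̂_MAP = 5.077

Σxᵢ = 11+12+7+9+4+4+8+10 = 65, with n = 8.
Posterior ∝ λe^(−5λ) · λ^65e^(−8λ) = λ^66e^(−13λ), i.e. Gamma(shape=67, rate=13).
The mode of a Gamma(a, b) with a ≥ 1 (shape–rate) is (a−1)/b = 66/13 ≈ 5.077.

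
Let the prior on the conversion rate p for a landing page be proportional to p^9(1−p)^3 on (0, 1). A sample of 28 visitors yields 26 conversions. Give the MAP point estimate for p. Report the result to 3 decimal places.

p̂_MAP = 0.875

The prior density ∝ p^9(1−p)^3 is the kernel of Beta(10, 4).
Data: 26 successes in 28 trials. The binomial likelihood contributes p^26(1−p)^2, so the posterior is Beta(10+26, 4+2) = Beta(36, 6).
For Beta(a, b) with a, b > 1 the mode is (a−1)/(a+b−2) = 35/40 ≈ 0.875.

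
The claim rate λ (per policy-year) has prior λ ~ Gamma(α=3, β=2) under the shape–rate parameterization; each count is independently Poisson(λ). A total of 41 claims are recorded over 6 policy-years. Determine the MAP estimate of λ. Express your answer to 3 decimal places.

λ̂_MAP = 5.375

Σxᵢ = 41, n = 6.
Posterior ∝ λ^2e^(−2λ) · λ^41e^(−6λ) = λ^43e^(−8λ), i.e. Gamma(shape=44, rate=8).
The mode of a Gamma(a, b) with a ≥ 1 (shape–rate) is (a−1)/b = 43/8 ≈ 5.375.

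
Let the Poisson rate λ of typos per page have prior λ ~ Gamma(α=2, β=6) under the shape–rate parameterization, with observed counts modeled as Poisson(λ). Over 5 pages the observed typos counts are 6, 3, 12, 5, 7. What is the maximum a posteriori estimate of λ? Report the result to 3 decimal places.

Σxᵢ = 6+3+12+5+7 = 33, with n = 5.
Posterior ∝ λe^(−6λ) · λ^33e^(−5λ) = λ^34e^(−11λ), i.e. Gamma(shape=35, rate=11).
The mode of a Gamma(a, b) with a ≥ 1 (shape–rate) is (a−1)/b = 34/11 ≈ 3.091.

λ̂_MAP = 3.091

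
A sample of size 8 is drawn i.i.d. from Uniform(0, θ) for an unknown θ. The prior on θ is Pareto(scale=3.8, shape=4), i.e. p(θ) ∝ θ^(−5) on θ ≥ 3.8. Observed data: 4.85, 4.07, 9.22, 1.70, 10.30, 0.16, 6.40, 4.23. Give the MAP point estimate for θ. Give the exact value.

θ̂_MAP = 10.30

The Uniform(0, θ) likelihood is θ^(−n) for θ ≥ max(xᵢ), zero otherwise. Here max(xᵢ) = 10.30.
Posterior ∝ θ^(−5) · θ^(−8) = θ^(−13) on θ ≥ max(3.8, 10.30) = 10.30.
This density is strictly decreasing in θ, so the posterior mode lies at the lower boundary of the support.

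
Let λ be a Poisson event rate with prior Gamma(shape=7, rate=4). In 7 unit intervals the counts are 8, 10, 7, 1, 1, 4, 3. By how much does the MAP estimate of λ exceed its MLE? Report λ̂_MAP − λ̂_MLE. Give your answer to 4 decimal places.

MAP − MLE = -1.2208

Σxᵢ = 34. Posterior is Gamma(41, 11); MAP = (41−1)/11 = 40/11 ≈ 3.63636.
MLE = x̄ = 34/7 ≈ 4.85714.
Difference = 40/11 − 34/7 = -94/77 ≈ -1.2208.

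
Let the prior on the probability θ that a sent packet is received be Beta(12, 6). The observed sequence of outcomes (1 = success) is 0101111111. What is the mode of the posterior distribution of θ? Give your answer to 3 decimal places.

θ̂_MAP = 0.731

Prior: Beta(12, 6).
Data: 8 successes in 10 trials (from the sequence). The binomial likelihood contributes θ^8(1−θ)^2, so the posterior is Beta(12+8, 6+2) = Beta(20, 8).
For Beta(a, b) with a, b > 1 the mode is (a−1)/(a+b−2) = 19/26 ≈ 0.731.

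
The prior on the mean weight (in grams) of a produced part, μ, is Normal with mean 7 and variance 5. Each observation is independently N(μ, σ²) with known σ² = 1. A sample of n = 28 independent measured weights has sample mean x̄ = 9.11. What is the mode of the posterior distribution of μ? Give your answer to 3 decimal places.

μ̂_MAP = 9.095

n = 28, x̄ = 9.11.
For a Normal prior and Normal likelihood with known variance, the posterior is Normal; its mode equals its mean, the precision-weighted average.
Prior precision 1/σ₀² = 1/5 = 0.2; data precision n/σ² = 28/1 = 28.
μ̂ = (0.2·7 + 28·9.11) / (0.2 + 28) = 256.48/28.2 = 6412/705 ≈ 9.095.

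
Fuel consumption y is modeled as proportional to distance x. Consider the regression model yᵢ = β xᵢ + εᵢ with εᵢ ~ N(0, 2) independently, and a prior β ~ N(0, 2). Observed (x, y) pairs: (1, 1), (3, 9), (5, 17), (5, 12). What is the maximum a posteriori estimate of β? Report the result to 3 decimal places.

log p(β | y) = −Σ(yᵢ − βxᵢ)²/(2·2) − β²/(2·2) + const.
Setting the derivative to zero: Σxᵢ(yᵢ − βxᵢ)/2 − β/2 = 0, so β = Σxᵢyᵢ / (Σxᵢ² + σ²/τ²).
Σxᵢyᵢ = 1·1 + 3·9 + 5·17 + 5·12 = 173; Σxᵢ² = 60; σ²/τ² = 1.
β̂_MAP = 173 / (60 + 1) = 173/61 ≈ 2.836.

β̂_MAP = 2.836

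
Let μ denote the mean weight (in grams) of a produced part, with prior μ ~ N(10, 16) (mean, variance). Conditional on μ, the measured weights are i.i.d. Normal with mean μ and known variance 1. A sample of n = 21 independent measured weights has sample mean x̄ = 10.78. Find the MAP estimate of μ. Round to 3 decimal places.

μ̂_MAP = 10.778

n = 21, x̄ = 10.78.
For a Normal prior and Normal likelihood with known variance, the posterior is Normal; its mode equals its mean, the precision-weighted average.
Prior precision 1/σ₀² = 1/16 = 0.0625; data precision n/σ² = 21/1 = 21.
μ̂ = (0.0625·10 + 21·10.78) / (0.0625 + 21) = 227.005/21.0625 = 90802/8425 ≈ 10.778.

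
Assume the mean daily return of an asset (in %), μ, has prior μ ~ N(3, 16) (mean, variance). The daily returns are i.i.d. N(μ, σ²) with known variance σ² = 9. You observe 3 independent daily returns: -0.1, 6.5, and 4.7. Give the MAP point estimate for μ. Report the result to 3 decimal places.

μ̂_MAP = 3.589

n = 3; x̄ = ((-0.1) + 6.5 + 4.7)/3 = 11.1/3 = 3.7.
For a Normal prior and Normal likelihood with known variance, the posterior is Normal; its mode equals its mean, the precision-weighted average.
Prior precision 1/σ₀² = 1/16 = 0.0625; data precision n/σ² = 3/9 = 1/3.
μ̂ = (0.0625·3 + (1/3)·3.7) / (0.0625 + 1/3) = (341/240)/(19/48) = 341/95 ≈ 3.589.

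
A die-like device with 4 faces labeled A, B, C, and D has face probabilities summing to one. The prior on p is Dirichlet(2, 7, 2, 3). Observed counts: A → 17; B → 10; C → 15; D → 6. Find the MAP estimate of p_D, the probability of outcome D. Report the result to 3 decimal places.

MAP estimate of p_D = 0.138

The posterior is Dirichlet(αᵢ + nᵢ) = Dirichlet(19, 17, 17, 9).
For a Dirichlet(a₁,…,a_K) with all aᵢ > 1, the mode has j-th component (aⱼ − 1)/(Σaᵢ − K).
Here Σaᵢ = 62 and K = 4, so p_D = (9 − 1)/(62 − 4) = 8/58 ≈ 0.138.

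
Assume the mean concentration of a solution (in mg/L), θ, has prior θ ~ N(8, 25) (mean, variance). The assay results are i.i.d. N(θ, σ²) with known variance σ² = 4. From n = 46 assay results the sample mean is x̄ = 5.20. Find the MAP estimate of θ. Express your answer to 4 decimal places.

θ̂_MAP = 5.2097

n = 46, x̄ = 5.20.
For a Normal prior and Normal likelihood with known variance, the posterior is Normal; its mode equals its mean, the precision-weighted average.
Prior precision 1/σ₀² = 1/25 = 0.04; data precision n/σ² = 46/4 = 11.5.
θ̂ = (0.04·8 + 11.5·5.2) / (0.04 + 11.5) = 60.12/11.54 = 3006/577 ≈ 5.2097.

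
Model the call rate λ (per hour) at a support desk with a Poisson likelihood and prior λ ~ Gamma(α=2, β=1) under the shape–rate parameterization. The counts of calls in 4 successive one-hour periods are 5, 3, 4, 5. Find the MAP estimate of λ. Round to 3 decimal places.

λ̂_MAP = 3.600

Σxᵢ = 5+3+4+5 = 17, with n = 4.
Posterior ∝ λe^(−1λ) · λ^17e^(−4λ) = λ^18e^(−5λ), i.e. Gamma(shape=19, rate=5).
The mode of a Gamma(a, b) with a ≥ 1 (shape–rate) is (a−1)/b = 18/5 ≈ 3.600.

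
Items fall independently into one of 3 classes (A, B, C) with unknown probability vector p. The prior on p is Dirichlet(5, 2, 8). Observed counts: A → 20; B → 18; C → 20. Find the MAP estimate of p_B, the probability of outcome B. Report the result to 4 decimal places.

MAP estimate of p_B = 0.2714

The posterior is Dirichlet(αᵢ + nᵢ) = Dirichlet(25, 20, 28).
For a Dirichlet(a₁,…,a_K) with all aᵢ > 1, the mode has j-th component (aⱼ − 1)/(Σaᵢ − K).
Here Σaᵢ = 73 and K = 3, so p_B = (20 − 1)/(73 − 3) = 19/70 ≈ 0.2714.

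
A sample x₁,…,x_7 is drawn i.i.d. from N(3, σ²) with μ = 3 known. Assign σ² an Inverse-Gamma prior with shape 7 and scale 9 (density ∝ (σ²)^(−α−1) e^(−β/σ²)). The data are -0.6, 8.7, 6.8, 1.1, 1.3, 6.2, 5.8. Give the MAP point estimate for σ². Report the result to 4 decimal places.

σ̂²_MAP = 4.4552

Sum of squared deviations about the known mean: SS = (-0.6−3)² + (8.7−3)² + (6.8−3)² + (1.1−3)² + (1.3−3)² + (6.2−3)² + (5.8−3)² = 84.47.
The Normal likelihood contributes (σ²)^(−n/2) exp(−SS/(2σ²)), so the posterior is Inverse-Gamma(α + n/2, β + SS/2) = Inverse-Gamma(10.5, 51.235).
The mode of Inverse-Gamma(a, b) is b/(a+1) = 51.235/11.5 ≈ 4.4552.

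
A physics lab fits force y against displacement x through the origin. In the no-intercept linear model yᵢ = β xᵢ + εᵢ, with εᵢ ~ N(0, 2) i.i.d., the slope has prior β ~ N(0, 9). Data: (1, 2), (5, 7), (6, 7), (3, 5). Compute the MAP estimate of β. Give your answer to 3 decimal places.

β̂_MAP = 1.320

log p(β | y) = −Σ(yᵢ − βxᵢ)²/(2·2) − β²/(2·9) + const.
Setting the derivative to zero: Σxᵢ(yᵢ − βxᵢ)/2 − β/9 = 0, so β = Σxᵢyᵢ / (Σxᵢ² + σ²/τ²).
Σxᵢyᵢ = 1·2 + 5·7 + 6·7 + 3·5 = 94; Σxᵢ² = 71; σ²/τ² = 2/9.
β̂_MAP = 94 / (71 + 2/9) = 94/(641/9) = 846/641 ≈ 1.320.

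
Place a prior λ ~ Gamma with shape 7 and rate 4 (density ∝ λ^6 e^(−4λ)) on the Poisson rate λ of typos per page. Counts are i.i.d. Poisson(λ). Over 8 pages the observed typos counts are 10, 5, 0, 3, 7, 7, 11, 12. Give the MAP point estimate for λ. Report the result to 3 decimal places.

λ̂_MAP = 5.083

Σxᵢ = 10+5+0+3+7+7+11+12 = 55, with n = 8.
Posterior ∝ λ^6e^(−4λ) · λ^55e^(−8λ) = λ^61e^(−12λ), i.e. Gamma(shape=62, rate=12).
The mode of a Gamma(a, b) with a ≥ 1 (shape–rate) is (a−1)/b = 61/12 ≈ 5.083.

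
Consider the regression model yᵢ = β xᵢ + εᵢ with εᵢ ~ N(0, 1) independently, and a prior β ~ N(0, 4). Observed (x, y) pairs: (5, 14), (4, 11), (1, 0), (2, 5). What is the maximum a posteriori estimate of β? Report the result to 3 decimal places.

log p(β | y) = −Σ(yᵢ − βxᵢ)²/(2·1) − β²/(2·4) + const.
Setting the derivative to zero: Σxᵢ(yᵢ − βxᵢ)/1 − β/4 = 0, so β = Σxᵢyᵢ / (Σxᵢ² + σ²/τ²).
Σxᵢyᵢ = 5·14 + 4·11 + 1·0 + 2·5 = 124; Σxᵢ² = 46; σ²/τ² = 0.25.
β̂_MAP = 124 / (46 + 0.25) = 124/46.25 ≈ 2.681.

β̂_MAP = 2.681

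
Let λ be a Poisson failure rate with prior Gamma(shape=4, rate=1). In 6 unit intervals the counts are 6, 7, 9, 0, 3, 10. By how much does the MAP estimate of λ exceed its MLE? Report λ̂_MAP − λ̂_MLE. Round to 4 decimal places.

MAP − MLE = -0.4048

Σxᵢ = 35. Posterior is Gamma(39, 7); MAP = (39−1)/7 = 38/7 ≈ 5.42857.
MLE = x̄ = 35/6 ≈ 5.83333.
Difference = 38/7 − 35/6 = -17/42 ≈ -0.4048.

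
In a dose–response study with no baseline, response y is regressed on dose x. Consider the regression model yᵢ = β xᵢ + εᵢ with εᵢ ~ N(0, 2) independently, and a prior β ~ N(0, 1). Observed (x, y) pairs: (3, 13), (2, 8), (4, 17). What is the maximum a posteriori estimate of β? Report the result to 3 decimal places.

log p(β | y) = −Σ(yᵢ − βxᵢ)²/(2·2) − β²/(2·1) + const.
Setting the derivative to zero: Σxᵢ(yᵢ − βxᵢ)/2 − β/1 = 0, so β = Σxᵢyᵢ / (Σxᵢ² + σ²/τ²).
Σxᵢyᵢ = 3·13 + 2·8 + 4·17 = 123; Σxᵢ² = 29; σ²/τ² = 2.
β̂_MAP = 123 / (29 + 2) = 123/31 ≈ 3.968.

β̂_MAP = 3.968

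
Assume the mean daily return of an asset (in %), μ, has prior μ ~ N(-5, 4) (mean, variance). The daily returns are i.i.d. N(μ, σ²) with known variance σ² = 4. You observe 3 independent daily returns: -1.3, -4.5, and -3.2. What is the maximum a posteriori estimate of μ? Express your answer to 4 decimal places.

n = 3; x̄ = ((-1.3) + (-4.5) + (-3.2))/3 = -9/3 = -3.
For a Normal prior and Normal likelihood with known variance, the posterior is Normal; its mode equals its mean, the precision-weighted average.
Prior precision 1/σ₀² = 1/4 = 0.25; data precision n/σ² = 3/4 = 0.75.
μ̂ = (0.25·(-5) + 0.75·(-3)) / (0.25 + 0.75) = (-3.5)/1 = -3.5000.

μ̂_MAP = -3.5000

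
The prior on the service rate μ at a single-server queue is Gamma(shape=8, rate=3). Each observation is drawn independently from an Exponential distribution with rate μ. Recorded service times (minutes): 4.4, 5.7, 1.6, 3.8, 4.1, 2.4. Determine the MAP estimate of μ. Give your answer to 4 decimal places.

μ̂_MAP = 0.5200

The Exponential(rate=μ) likelihood is ∝ μ^n e^(−μΣtᵢ). Here n = 6 and Σtᵢ = 4.4 + 5.7 + 1.6 + 3.8 + 4.1 + 2.4 = 22.
Posterior ∝ μ^7e^(−3μ) · μ^6e^(−22μ) = μ^13e^(−25μ), i.e. Gamma(14, 25).
Mode = (a−1)/b = 13/25 ≈ 0.5200.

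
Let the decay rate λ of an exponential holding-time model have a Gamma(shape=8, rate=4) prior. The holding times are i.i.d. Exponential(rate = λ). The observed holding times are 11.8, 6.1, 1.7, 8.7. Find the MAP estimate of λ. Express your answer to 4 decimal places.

The Exponential(rate=λ) likelihood is ∝ λ^n e^(−λΣtᵢ). Here n = 4 and Σtᵢ = 11.8 + 6.1 + 1.7 + 8.7 = 28.3.
Posterior ∝ λ^7e^(−4λ) · λ^4e^(−28.3λ) = λ^11e^(−32.3λ), i.e. Gamma(12, 32.3).
Mode = (a−1)/b = 11/32.3 ≈ 0.3406.

λ̂_MAP = 0.3406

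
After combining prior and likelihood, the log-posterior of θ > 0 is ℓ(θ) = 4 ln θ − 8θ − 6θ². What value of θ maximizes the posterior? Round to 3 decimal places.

ℓ'(θ) = 4/θ − 8 − 12θ. Setting this to zero and multiplying by θ: 12θ² + 8θ − 4 = 0.
θ = (−8 + √(8² + 4·12·4)) / (2·12) = (−8 + √256) / 24 = (−8 + 16)/24 = 1/3.
ℓ''(θ) = −4/θ² − 12 < 0, confirming a maximum.

θ̂_MAP = 0.333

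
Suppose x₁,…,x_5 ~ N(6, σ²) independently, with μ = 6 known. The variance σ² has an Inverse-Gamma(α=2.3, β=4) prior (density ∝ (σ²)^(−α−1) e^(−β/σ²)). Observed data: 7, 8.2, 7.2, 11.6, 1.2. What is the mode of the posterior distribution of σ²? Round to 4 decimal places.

σ̂²_MAP = 6.0069

Sum of squared deviations about the known mean: SS = (7−6)² + (8.2−6)² + (7.2−6)² + (11.6−6)² + (1.2−6)² = 61.68.
The Normal likelihood contributes (σ²)^(−n/2) exp(−SS/(2σ²)), so the posterior is Inverse-Gamma(α + n/2, β + SS/2) = Inverse-Gamma(4.8, 34.84).
The mode of Inverse-Gamma(a, b) is b/(a+1) = 34.84/5.8 ≈ 6.0069.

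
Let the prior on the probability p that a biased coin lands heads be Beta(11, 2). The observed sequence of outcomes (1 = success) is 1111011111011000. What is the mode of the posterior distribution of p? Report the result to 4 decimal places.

Prior: Beta(11, 2).
Data: 11 successes in 16 trials (from the sequence). The binomial likelihood contributes p^11(1−p)^5, so the posterior is Beta(11+11, 2+5) = Beta(22, 7).
For Beta(a, b) with a, b > 1 the mode is (a−1)/(a+b−2) = 21/27 ≈ 0.7778.

p̂_MAP = 0.7778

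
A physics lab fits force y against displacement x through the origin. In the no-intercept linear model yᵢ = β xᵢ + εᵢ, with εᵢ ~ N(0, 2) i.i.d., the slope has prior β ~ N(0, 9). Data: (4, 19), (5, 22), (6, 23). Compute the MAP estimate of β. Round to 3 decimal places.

β̂_MAP = 4.196

log p(β | y) = −Σ(yᵢ − βxᵢ)²/(2·2) − β²/(2·9) + const.
Setting the derivative to zero: Σxᵢ(yᵢ − βxᵢ)/2 − β/9 = 0, so β = Σxᵢyᵢ / (Σxᵢ² + σ²/τ²).
Σxᵢyᵢ = 4·19 + 5·22 + 6·23 = 324; Σxᵢ² = 77; σ²/τ² = 2/9.
β̂_MAP = 324 / (77 + 2/9) = 324/(695/9) = 2916/695 ≈ 4.196.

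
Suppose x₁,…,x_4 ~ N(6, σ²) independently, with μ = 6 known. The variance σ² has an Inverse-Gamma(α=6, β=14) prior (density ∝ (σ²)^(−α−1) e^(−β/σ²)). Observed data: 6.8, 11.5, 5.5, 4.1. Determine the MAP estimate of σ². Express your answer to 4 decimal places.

Sum of squared deviations about the known mean: SS = (6.8−6)² + (11.5−6)² + (5.5−6)² + (4.1−6)² = 34.75.
The Normal likelihood contributes (σ²)^(−n/2) exp(−SS/(2σ²)), so the posterior is Inverse-Gamma(α + n/2, β + SS/2) = Inverse-Gamma(8, 31.375).
The mode of Inverse-Gamma(a, b) is b/(a+1) = 31.375/9 ≈ 3.4861.

σ̂²_MAP = 3.4861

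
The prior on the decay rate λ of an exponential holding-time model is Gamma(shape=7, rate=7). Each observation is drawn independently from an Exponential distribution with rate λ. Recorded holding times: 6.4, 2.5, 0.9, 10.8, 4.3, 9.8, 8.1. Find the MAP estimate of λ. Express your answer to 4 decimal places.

λ̂_MAP = 0.2610

The Exponential(rate=λ) likelihood is ∝ λ^n e^(−λΣtᵢ). Here n = 7 and Σtᵢ = 6.4 + 2.5 + 0.9 + 10.8 + 4.3 + 9.8 + 8.1 = 42.8.
Posterior ∝ λ^6e^(−7λ) · λ^7e^(−42.8λ) = λ^13e^(−49.8λ), i.e. Gamma(14, 49.8).
Mode = (a−1)/b = 13/49.8 ≈ 0.2610.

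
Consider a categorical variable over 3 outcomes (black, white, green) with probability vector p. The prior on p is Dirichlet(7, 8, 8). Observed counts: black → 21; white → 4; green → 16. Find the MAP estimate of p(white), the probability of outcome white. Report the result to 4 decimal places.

The posterior is Dirichlet(αᵢ + nᵢ) = Dirichlet(28, 12, 24).
For a Dirichlet(a₁,…,a_K) with all aᵢ > 1, the mode has j-th component (aⱼ − 1)/(Σaᵢ − K).
Here Σaᵢ = 64 and K = 3, so p(white) = (12 − 1)/(64 − 3) = 11/61 ≈ 0.1803.

MAP estimate of p(white) = 0.1803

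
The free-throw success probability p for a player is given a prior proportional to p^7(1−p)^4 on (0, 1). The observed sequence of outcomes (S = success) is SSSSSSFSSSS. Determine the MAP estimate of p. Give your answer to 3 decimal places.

p̂_MAP = 0.773

The prior density ∝ p^7(1−p)^4 is the kernel of Beta(8, 5).
Data: 10 successes in 11 trials (from the sequence). The binomial likelihood contributes p^10(1−p)^1, so the posterior is Beta(8+10, 5+1) = Beta(18, 6).
For Beta(a, b) with a, b > 1 the mode is (a−1)/(a+b−2) = 17/22 ≈ 0.773.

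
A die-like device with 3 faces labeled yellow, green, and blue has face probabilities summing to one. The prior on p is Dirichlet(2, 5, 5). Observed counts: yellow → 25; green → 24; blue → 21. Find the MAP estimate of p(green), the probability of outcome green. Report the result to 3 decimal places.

The posterior is Dirichlet(αᵢ + nᵢ) = Dirichlet(27, 29, 26).
For a Dirichlet(a₁,…,a_K) with all aᵢ > 1, the mode has j-th component (aⱼ − 1)/(Σaᵢ − K).
Here Σaᵢ = 82 and K = 3, so p(green) = (29 − 1)/(82 − 3) = 28/79 ≈ 0.354.

MAP estimate of p(green) = 0.354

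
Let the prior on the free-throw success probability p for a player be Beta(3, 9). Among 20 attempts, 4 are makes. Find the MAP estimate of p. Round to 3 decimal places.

p̂_MAP = 0.200

Prior: Beta(3, 9).
Data: 4 successes in 20 trials. The binomial likelihood contributes p^4(1−p)^16, so the posterior is Beta(3+4, 9+16) = Beta(7, 25).
For Beta(a, b) with a, b > 1 the mode is (a−1)/(a+b−2) = 6/30 ≈ 0.200.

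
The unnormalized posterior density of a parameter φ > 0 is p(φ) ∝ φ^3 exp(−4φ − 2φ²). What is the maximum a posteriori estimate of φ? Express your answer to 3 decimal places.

φ̂_MAP = 0.500

ℓ'(φ) = 3/φ − 4 − 4φ. Setting this to zero and multiplying by φ: 4φ² + 4φ − 3 = 0.
φ = (−4 + √(4² + 4·4·3)) / (2·4) = (−4 + √64) / 8 = (−4 + 8)/8 = 1/2.
ℓ''(φ) = −3/φ² − 4 < 0, confirming a maximum.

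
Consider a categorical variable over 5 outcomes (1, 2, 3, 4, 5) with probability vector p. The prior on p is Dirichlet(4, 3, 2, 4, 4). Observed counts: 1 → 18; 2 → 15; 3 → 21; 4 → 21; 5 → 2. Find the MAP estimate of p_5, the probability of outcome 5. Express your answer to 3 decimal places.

MAP estimate: 0.056

The posterior is Dirichlet(αᵢ + nᵢ) = Dirichlet(22, 18, 23, 25, 6).
For a Dirichlet(a₁,…,a_K) with all aᵢ > 1, the mode has j-th component (aⱼ − 1)/(Σaᵢ − K).
Here Σaᵢ = 94 and K = 5, so p_5 = (6 − 1)/(94 − 5) = 5/89 ≈ 0.056.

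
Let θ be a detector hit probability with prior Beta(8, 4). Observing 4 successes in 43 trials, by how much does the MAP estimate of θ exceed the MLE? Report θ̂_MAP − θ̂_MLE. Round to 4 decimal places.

MAP − MLE = 0.1145

Posterior is Beta(12, 43); MAP = (12−1)/(55−2) = 11/53 ≈ 0.20755.
MLE ignores the prior: θ̂_MLE = k/n = 4/43 ≈ 0.09302.
Difference = 11/53 − 4/43 = 261/2279 ≈ 0.1145.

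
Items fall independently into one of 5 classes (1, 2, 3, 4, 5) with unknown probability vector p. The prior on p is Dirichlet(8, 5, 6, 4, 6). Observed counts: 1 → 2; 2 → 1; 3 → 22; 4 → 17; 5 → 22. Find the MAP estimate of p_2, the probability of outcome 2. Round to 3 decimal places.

The posterior is Dirichlet(αᵢ + nᵢ) = Dirichlet(10, 6, 28, 21, 28).
For a Dirichlet(a₁,…,a_K) with all aᵢ > 1, the mode has j-th component (aⱼ − 1)/(Σaᵢ − K).
Here Σaᵢ = 93 and K = 5, so p_2 = (6 − 1)/(93 − 5) = 5/88 ≈ 0.057.

MAP estimate: 0.057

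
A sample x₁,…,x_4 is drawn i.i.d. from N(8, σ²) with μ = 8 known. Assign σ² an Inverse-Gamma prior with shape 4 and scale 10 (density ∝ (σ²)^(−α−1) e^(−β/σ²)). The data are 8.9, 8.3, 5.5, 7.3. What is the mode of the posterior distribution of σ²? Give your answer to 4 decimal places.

Sum of squared deviations about the known mean: SS = (8.9−8)² + (8.3−8)² + (5.5−8)² + (7.3−8)² = 7.64.
The Normal likelihood contributes (σ²)^(−n/2) exp(−SS/(2σ²)), so the posterior is Inverse-Gamma(α + n/2, β + SS/2) = Inverse-Gamma(6, 13.82).
The mode of Inverse-Gamma(a, b) is b/(a+1) = 13.82/7 ≈ 1.9743.

σ̂²_MAP = 1.9743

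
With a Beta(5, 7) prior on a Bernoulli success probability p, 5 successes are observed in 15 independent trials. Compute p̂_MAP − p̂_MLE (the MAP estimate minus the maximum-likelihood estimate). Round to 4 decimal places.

MAP − MLE = 0.0267

Posterior is Beta(10, 17); MAP = (10−1)/(27−2) = 9/25 ≈ 0.36000.
MLE ignores the prior: p̂_MLE = k/n = 5/15 ≈ 0.33333.
Difference = 9/25 − 5/15 = 2/75 ≈ 0.0267.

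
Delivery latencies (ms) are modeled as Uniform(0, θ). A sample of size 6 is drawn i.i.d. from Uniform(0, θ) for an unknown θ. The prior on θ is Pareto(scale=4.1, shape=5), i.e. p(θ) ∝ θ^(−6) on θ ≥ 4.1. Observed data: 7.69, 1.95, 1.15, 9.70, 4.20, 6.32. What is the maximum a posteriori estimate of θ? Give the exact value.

θ̂_MAP = 9.70

The Uniform(0, θ) likelihood is θ^(−n) for θ ≥ max(xᵢ), zero otherwise. Here max(xᵢ) = 9.70.
Posterior ∝ θ^(−6) · θ^(−6) = θ^(−12) on θ ≥ max(4.1, 9.70) = 9.70.
This density is strictly decreasing in θ, so the posterior mode lies at the lower boundary of the support.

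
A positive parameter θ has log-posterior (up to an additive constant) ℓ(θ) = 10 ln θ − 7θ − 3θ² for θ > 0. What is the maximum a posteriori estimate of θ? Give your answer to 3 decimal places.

ℓ'(θ) = 10/θ − 7 − 6θ. Setting this to zero and multiplying by θ: 6θ² + 7θ − 10 = 0.
θ = (−7 + √(7² + 4·6·10)) / (2·6) = (−7 + √289) / 12 = (−7 + 17)/12 = 5/6.
ℓ''(θ) = −10/θ² − 6 < 0, confirming a maximum.

θ̂_MAP = 0.833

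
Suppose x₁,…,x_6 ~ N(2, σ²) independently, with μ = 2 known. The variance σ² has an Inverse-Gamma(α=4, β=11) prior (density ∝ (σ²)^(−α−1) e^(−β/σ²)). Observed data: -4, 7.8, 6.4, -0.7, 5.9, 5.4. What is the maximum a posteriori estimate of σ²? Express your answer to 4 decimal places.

Sum of squared deviations about the known mean: SS = (-4−2)² + (7.8−2)² + (6.4−2)² + (-0.7−2)² + (5.9−2)² + (5.4−2)² = 123.06.
The Normal likelihood contributes (σ²)^(−n/2) exp(−SS/(2σ²)), so the posterior is Inverse-Gamma(α + n/2, β + SS/2) = Inverse-Gamma(7, 72.53).
The mode of Inverse-Gamma(a, b) is b/(a+1) = 72.53/8 ≈ 9.0663.

σ̂²_MAP = 9.0663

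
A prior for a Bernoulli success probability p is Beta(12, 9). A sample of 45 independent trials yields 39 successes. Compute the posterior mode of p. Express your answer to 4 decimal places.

p̂_MAP = 0.7813

Prior: Beta(12, 9).
Data: 39 successes in 45 trials. The binomial likelihood contributes p^39(1−p)^6, so the posterior is Beta(12+39, 9+6) = Beta(51, 15).
For Beta(a, b) with a, b > 1 the mode is (a−1)/(a+b−2) = 50/64 ≈ 0.7813.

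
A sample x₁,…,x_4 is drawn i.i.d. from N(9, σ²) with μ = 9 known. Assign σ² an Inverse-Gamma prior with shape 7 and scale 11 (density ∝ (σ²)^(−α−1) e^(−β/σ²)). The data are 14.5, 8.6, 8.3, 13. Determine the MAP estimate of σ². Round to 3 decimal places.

σ̂²_MAP = 3.445

Sum of squared deviations about the known mean: SS = (14.5−9)² + (8.6−9)² + (8.3−9)² + (13−9)² = 46.9.
The Normal likelihood contributes (σ²)^(−n/2) exp(−SS/(2σ²)), so the posterior is Inverse-Gamma(α + n/2, β + SS/2) = Inverse-Gamma(9, 34.45).
The mode of Inverse-Gamma(a, b) is b/(a+1) = 34.45/10 ≈ 3.445.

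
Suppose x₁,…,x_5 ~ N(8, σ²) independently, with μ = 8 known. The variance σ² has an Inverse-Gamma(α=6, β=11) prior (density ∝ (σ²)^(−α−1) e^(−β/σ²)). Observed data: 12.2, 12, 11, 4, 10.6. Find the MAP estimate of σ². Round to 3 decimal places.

Sum of squared deviations about the known mean: SS = (12.2−8)² + (12−8)² + (11−8)² + (4−8)² + (10.6−8)² = 65.4.
The Normal likelihood contributes (σ²)^(−n/2) exp(−SS/(2σ²)), so the posterior is Inverse-Gamma(α + n/2, β + SS/2) = Inverse-Gamma(8.5, 43.7).
The mode of Inverse-Gamma(a, b) is b/(a+1) = 43.7/9.5 ≈ 4.600.

σ̂²_MAP = 4.600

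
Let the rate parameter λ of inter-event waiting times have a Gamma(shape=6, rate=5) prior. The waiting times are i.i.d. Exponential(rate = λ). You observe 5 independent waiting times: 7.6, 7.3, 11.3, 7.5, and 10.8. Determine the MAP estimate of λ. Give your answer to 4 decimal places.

λ̂_MAP = 0.2020

The Exponential(rate=λ) likelihood is ∝ λ^n e^(−λΣtᵢ). Here n = 5 and Σtᵢ = 7.6 + 7.3 + 11.3 + 7.5 + 10.8 = 44.5.
Posterior ∝ λ^5e^(−5λ) · λ^5e^(−44.5λ) = λ^10e^(−49.5λ), i.e. Gamma(11, 49.5).
Mode = (a−1)/b = 10/49.5 ≈ 0.2020.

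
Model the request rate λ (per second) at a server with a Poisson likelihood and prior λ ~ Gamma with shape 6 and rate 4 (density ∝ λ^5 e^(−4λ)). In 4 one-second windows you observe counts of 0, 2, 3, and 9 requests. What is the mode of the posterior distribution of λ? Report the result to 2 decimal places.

λ̂_MAP = 2.38

Σxᵢ = 0+2+3+9 = 14, with n = 4.
Posterior ∝ λ^5e^(−4λ) · λ^14e^(−4λ) = λ^19e^(−8λ), i.e. Gamma(shape=20, rate=8).
The mode of a Gamma(a, b) with a ≥ 1 (shape–rate) is (a−1)/b = 19/8 ≈ 2.38.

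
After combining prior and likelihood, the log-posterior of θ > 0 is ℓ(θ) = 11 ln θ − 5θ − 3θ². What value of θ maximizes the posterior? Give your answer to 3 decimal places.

ℓ'(θ) = 11/θ − 5 − 6θ. Setting this to zero and multiplying by θ: 6θ² + 5θ − 11 = 0.
θ = (−5 + √(5² + 4·6·11)) / (2·6) = (−5 + √289) / 12 = (−5 + 17)/12 = 1.
ℓ''(θ) = −11/θ² − 6 < 0, confirming a maximum.

θ̂_MAP = 1.000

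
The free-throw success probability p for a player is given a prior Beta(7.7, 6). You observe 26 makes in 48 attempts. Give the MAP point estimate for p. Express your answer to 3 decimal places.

p̂_MAP = 0.548

Prior: Beta(7.7, 6).
Data: 26 successes in 48 trials. The binomial likelihood contributes p^26(1−p)^22, so the posterior is Beta(7.7+26, 6+22) = Beta(33.7, 28).
For Beta(a, b) with a, b > 1 the mode is (a−1)/(a+b−2) = 32.7/59.7 ≈ 0.548.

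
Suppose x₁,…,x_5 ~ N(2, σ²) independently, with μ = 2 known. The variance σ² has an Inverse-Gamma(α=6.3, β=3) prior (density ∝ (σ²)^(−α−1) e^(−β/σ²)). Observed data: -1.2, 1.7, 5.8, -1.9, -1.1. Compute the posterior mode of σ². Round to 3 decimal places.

Sum of squared deviations about the known mean: SS = (-1.2−2)² + (1.7−2)² + (5.8−2)² + (-1.9−2)² + (-1.1−2)² = 49.59.
The Normal likelihood contributes (σ²)^(−n/2) exp(−SS/(2σ²)), so the posterior is Inverse-Gamma(α + n/2, β + SS/2) = Inverse-Gamma(8.8, 27.795).
The mode of Inverse-Gamma(a, b) is b/(a+1) = 27.795/9.8 ≈ 2.836.

σ̂²_MAP = 2.836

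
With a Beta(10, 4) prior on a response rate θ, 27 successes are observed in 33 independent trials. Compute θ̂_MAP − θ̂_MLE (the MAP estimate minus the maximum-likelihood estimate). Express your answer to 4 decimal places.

Posterior is Beta(37, 10); MAP = (37−1)/(47−2) = 36/45 ≈ 0.80000.
MLE ignores the prior: θ̂_MLE = k/n = 27/33 ≈ 0.81818.
Difference = 36/45 − 27/33 = -1/55 ≈ -0.0182.

MAP − MLE = -0.0182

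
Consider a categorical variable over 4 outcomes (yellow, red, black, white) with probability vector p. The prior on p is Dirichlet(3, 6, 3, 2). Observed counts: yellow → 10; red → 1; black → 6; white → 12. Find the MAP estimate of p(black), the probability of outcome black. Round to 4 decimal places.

MAP estimate of p(black) = 0.2051

The posterior is Dirichlet(αᵢ + nᵢ) = Dirichlet(13, 7, 9, 14).
For a Dirichlet(a₁,…,a_K) with all aᵢ > 1, the mode has j-th component (aⱼ − 1)/(Σaᵢ − K).
Here Σaᵢ = 43 and K = 4, so p(black) = (9 − 1)/(43 − 4) = 8/39 ≈ 0.2051.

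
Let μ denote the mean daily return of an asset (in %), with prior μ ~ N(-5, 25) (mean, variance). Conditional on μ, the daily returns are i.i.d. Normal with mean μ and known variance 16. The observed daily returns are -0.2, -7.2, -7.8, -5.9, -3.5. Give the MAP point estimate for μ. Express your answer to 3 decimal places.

n = 5; x̄ = ((-0.2) + (-7.2) + (-7.8) + (-5.9) + (-3.5))/5 = -24.6/5 = -4.92.
For a Normal prior and Normal likelihood with known variance, the posterior is Normal; its mode equals its mean, the precision-weighted average.
Prior precision 1/σ₀² = 1/25 = 0.04; data precision n/σ² = 5/16 = 0.3125.
μ̂ = (0.04·(-5) + 0.3125·(-4.92)) / (0.04 + 0.3125) = (-1.7375)/0.3525 = -695/141 ≈ -4.929.

μ̂_MAP = -4.929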